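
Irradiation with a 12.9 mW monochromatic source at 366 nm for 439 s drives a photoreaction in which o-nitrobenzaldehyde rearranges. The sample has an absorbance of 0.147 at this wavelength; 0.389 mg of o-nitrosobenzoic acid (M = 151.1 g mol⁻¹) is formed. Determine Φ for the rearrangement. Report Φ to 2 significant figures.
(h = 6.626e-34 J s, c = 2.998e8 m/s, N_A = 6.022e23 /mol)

Φ = 0.52

Product: 0.389 mg / 151.1 g mol⁻¹ = 2.574e-6 mol.
Photon energy at 366 nm: hc/λ = (6.626e-34)(2.998e8)/(366e-9) = 5.428e-19 J.
Energy delivered: (12.9 mW)(439 s) = 5.663 J.
Photons incident: 5.663 / 5.428e-19 = 1.043e19, i.e. 1.043e19/6.022e23 = 1.732e-5 mol.
Fraction absorbed: 1 − 10^(−0.147) = 0.2871.
Photons absorbed: 0.2871 × 1.732e-5 = 4.973e-6 mol.
Φ = 2.574e-6 mol / 4.973e-6 mol photons = 0.52.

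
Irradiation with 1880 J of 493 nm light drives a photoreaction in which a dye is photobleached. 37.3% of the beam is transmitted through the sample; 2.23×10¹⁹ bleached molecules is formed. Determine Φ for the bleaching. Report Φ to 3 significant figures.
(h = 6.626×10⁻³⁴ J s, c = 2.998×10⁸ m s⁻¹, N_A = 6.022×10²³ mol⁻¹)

Φ = 0.00762

Product: 2.23×10¹⁹ / 6.022×10²³ = 3.703×10⁻⁵ mol.
Photon energy at 493 nm: hc/λ = (6.626×10⁻³⁴)(2.998×10⁸)/(493×10⁻⁹) = 4.029×10⁻¹⁹ J.
Photons incident: 1880 / 4.029×10⁻¹⁹ = 4.666×10²¹, i.e. 4.666×10²¹/6.022×10²³ = 0.007748 mol.
Fraction absorbed: 1 − 37.3/100 = 0.6270.
Photons absorbed: 0.6270 × 0.007748 = 0.004858 mol.
Φ = 3.703×10⁻⁵ mol / 0.004858 mol photons = 0.00762.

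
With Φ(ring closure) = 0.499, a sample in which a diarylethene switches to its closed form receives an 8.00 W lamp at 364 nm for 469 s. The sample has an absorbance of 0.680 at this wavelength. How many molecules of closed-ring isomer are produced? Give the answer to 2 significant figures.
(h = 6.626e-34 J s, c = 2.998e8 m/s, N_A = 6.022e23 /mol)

2.7e21 molecules

Photon energy at 364 nm: hc/λ = (6.626e-34)(2.998e8)/(364e-9) = 5.457e-19 J.
Energy delivered: (8.00 W)(469 s) = 3752 J.
Photons incident: 3752 / 5.457e-19 = 6.876e21, i.e. 6.876e21/6.022e23 = 0.01142 mol.
Fraction absorbed: 1 − 10^(−0.680) = 0.7911.
Photons absorbed: 0.7911 × 0.01142 = 0.009034 mol.
Product: Φ × n_abs = 0.499 × 0.009034 = 0.004508 mol.
As a count: 0.004508 × 6.022e23 = 2.7e21.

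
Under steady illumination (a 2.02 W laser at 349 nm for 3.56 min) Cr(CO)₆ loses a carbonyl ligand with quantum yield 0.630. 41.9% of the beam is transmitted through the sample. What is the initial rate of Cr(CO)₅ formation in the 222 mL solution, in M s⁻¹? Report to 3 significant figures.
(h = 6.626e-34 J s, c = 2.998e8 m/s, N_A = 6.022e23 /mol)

Photon energy at 349 nm: hc/λ = (6.626e-34)(2.998e8)/(349e-9) = 5.692e-19 J.
Energy delivered: (2.02 W)(213.6 s) = 431.5 J.
Photons incident: 431.5 / 5.692e-19 = 7.581e20, i.e. 7.581e20/6.022e23 = 0.001259 mol.
Fraction absorbed: 1 − 41.9/100 = 0.5810.
Photons absorbed: 0.5810 × 0.001259 = 7.315e-4 mol.
Product formed: 0.630 × 7.315e-4 = 4.608e-4 mol.
Rate: 4.608e-4 mol / (213.6 s × 0.222 L) = 9.72e-6 M s⁻¹.

9.72e-6 M s⁻¹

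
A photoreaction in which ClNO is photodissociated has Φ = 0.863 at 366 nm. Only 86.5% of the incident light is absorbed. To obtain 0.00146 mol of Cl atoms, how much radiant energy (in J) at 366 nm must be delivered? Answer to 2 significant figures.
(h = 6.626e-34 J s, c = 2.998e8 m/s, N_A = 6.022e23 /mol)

Photons that must be absorbed: 0.00146 / 0.863 = 0.001692 mol.
Incident photons needed: 0.001692 / 0.865 = 0.001956 mol.
Photon energy: hc/λ = 5.428e-19 J; per mole, 3.269e5 J mol⁻¹.
Energy required: 0.001956 × 3.269e5 = 640 J.

640 J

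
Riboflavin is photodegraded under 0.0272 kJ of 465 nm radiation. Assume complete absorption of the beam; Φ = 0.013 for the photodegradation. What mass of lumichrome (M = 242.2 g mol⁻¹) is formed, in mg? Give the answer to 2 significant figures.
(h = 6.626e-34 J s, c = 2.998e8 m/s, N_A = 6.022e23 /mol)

Photon energy at 465 nm: hc/λ = (6.626e-34)(2.998e8)/(465e-9) = 4.272e-19 J.
Incident energy: 0.0272 kJ = 27.2 J.
Photons incident: 27.2 / 4.272e-19 = 6.367e19, i.e. 6.367e19/6.022e23 = 1.057e-4 mol.
Product: Φ × n_abs = 0.013 × 1.057e-4 = 1.374e-6 mol.
Mass: 1.374e-6 × 242.2 = 3.328e-4 g = 0.33 mg.

0.33 mg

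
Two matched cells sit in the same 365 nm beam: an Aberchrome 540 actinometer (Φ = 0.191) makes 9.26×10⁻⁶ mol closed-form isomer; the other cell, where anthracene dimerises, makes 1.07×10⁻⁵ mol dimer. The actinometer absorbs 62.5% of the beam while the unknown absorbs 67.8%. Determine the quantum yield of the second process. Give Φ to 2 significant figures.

Photons absorbed by the actinometer: 9.26×10⁻⁶ / 0.191 = 4.848×10⁻⁵ mol.
Incident flux: 4.848×10⁻⁵ / 0.625 = 7.757×10⁻⁵ einstein.
Absorbed by unknown: 0.678 × 7.757×10⁻⁵ = 5.259×10⁻⁵ mol.
Φ(unknown) = 1.07×10⁻⁵ / 5.259×10⁻⁵ = 0.20.

Φ = 0.20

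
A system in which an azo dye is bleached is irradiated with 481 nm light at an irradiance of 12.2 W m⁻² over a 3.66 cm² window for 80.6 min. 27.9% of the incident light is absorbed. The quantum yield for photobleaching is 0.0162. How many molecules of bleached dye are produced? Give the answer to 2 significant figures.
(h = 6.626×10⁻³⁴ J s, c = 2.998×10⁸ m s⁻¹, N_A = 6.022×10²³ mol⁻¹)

Photon energy at 481 nm: hc/λ = (6.626×10⁻³⁴)(2.998×10⁸)/(481×10⁻⁹) = 4.130×10⁻¹⁹ J.
Energy delivered: (12.2 W m⁻²)(3.66×10⁻⁴ m²)(4836 s) = 21.59 J.
Photons incident: 21.59 / 4.130×10⁻¹⁹ = 5.228×10¹⁹, i.e. 5.228×10¹⁹/6.022×10²³ = 8.682×10⁻⁵ mol.
Photons absorbed: 0.279 × 8.682×10⁻⁵ = 2.422×10⁻⁵ mol.
Product: Φ × n_abs = 0.0162 × 2.422×10⁻⁵ = 3.924×10⁻⁷ mol.
As a count: 3.924×10⁻⁷ × 6.022×10²³ = 2.4×10¹⁷.

2.4×10¹⁷ molecules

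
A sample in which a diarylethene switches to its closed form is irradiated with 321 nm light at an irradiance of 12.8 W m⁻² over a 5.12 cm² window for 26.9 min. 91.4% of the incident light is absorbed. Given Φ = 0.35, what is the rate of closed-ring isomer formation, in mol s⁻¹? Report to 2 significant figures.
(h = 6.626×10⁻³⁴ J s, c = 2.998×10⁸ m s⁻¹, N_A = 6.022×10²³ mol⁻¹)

Photon energy at 321 nm: hc/λ = (6.626×10⁻³⁴)(2.998×10⁸)/(321×10⁻⁹) = 6.188×10⁻¹⁹ J.
Energy delivered: (12.8 W m⁻²)(5.12×10⁻⁴ m²)(1614 s) = 10.58 J.
Photons incident: 10.58 / 6.188×10⁻¹⁹ = 1.710×10¹⁹, i.e. 1.710×10¹⁹/6.022×10²³ = 2.840×10⁻⁵ mol.
Photons absorbed: 0.914 × 2.840×10⁻⁵ = 2.596×10⁻⁵ mol.
Product formed: 0.35 × 2.596×10⁻⁵ = 9.086×10⁻⁶ mol.
Rate: 9.086×10⁻⁶ / 1614 s = 5.6×10⁻⁹ mol s⁻¹.

5.6×10⁻⁹ mol s⁻¹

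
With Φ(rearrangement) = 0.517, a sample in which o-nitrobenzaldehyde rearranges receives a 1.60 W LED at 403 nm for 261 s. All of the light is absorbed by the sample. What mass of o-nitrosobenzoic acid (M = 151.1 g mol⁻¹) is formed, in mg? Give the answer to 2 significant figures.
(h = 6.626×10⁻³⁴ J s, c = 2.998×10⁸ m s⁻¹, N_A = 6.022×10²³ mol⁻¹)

110 mg

Photon energy at 403 nm: hc/λ = (6.626×10⁻³⁴)(2.998×10⁸)/(403×10⁻⁹) = 4.929×10⁻¹⁹ J.
Energy delivered: (1.60 W)(261 s) = 417.6 J.
Photons incident: 417.6 / 4.929×10⁻¹⁹ = 8.472×10²⁰, i.e. 8.472×10²⁰/6.022×10²³ = 0.001407 mol.
Product: Φ × n_abs = 0.517 × 0.001407 = 7.274×10⁻⁴ mol.
Mass: 7.274×10⁻⁴ × 151.1 = 0.1099 g = 110 mg.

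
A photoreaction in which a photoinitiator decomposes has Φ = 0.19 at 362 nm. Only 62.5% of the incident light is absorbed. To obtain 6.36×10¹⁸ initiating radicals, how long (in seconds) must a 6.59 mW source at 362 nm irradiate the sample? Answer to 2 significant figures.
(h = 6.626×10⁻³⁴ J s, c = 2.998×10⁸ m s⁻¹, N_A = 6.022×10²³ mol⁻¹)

t ≈ 4500 s

Product: 6.36×10¹⁸ / 6.022×10²³ = 1.056×10⁻⁵ mol.
Photons that must be absorbed: 1.056×10⁻⁵ / 0.19 = 5.558×10⁻⁵ mol.
Incident photons needed: 5.558×10⁻⁵ / 0.625 = 8.893×10⁻⁵ mol.
Photon energy: hc/λ = 5.487×10⁻¹⁹ J; per mole, 3.304×10⁵ J mol⁻¹.
Energy required: 8.893×10⁻⁵ × 3.304×10⁵ = 29.38 J.
Time: 29.38 J / 0.00659 W = 4500 s.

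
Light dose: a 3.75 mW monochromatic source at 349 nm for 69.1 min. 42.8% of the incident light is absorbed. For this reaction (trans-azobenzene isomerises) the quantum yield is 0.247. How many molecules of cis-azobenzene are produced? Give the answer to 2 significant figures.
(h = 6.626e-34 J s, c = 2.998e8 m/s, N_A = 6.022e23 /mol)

2.9e18 molecules

Photon energy at 349 nm: hc/λ = (6.626e-34)(2.998e8)/(349e-9) = 5.692e-19 J.
Energy delivered: (3.75 mW)(4146 s) = 15.55 J.
Photons incident: 15.55 / 5.692e-19 = 2.732e19, i.e. 2.732e19/6.022e23 = 4.537e-5 mol.
Photons absorbed: 0.428 × 4.537e-5 = 1.942e-5 mol.
Product: Φ × n_abs = 0.247 × 1.942e-5 = 4.797e-6 mol.
As a count: 4.797e-6 × 6.022e23 = 2.9e18.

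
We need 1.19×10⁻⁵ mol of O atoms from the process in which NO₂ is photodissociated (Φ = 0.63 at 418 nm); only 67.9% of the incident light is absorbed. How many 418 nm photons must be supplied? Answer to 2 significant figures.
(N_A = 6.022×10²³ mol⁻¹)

Photons that must be absorbed: 1.19×10⁻⁵ / 0.63 = 1.889×10⁻⁵ mol.
Incident photons needed: 1.889×10⁻⁵ / 0.679 = 2.782×10⁻⁵ mol.
Photon count: 2.782×10⁻⁵ × 6.022×10²³ = 1.7×10¹⁹.

1.7×10¹⁹ photons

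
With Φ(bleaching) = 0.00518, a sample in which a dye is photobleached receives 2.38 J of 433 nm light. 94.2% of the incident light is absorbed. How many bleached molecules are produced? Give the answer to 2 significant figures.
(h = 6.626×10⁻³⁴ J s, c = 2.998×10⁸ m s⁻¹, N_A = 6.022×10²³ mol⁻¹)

Photon energy at 433 nm: hc/λ = (6.626×10⁻³⁴)(2.998×10⁸)/(433×10⁻⁹) = 4.588×10⁻¹⁹ J.
Photons incident: 2.38 / 4.588×10⁻¹⁹ = 5.187×10¹⁸, i.e. 5.187×10¹⁸/6.022×10²³ = 8.613×10⁻⁶ mol.
Photons absorbed: 0.942 × 8.613×10⁻⁶ = 8.113×10⁻⁶ mol.
Product: Φ × n_abs = 0.00518 × 8.113×10⁻⁶ = 4.203×10⁻⁸ mol.
As a count: 4.203×10⁻⁸ × 6.022×10²³ = 2.5×10¹⁶.

2.5×10¹⁶ bleached molecules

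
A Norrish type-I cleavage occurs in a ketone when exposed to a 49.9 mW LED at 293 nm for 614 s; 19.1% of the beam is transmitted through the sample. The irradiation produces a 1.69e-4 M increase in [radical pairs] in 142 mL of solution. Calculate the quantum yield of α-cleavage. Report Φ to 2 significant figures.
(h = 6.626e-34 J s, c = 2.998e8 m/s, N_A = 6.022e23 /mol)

Product: (1.69e-4 M)(0.142 L) = 2.400e-5 mol.
Photon energy at 293 nm: hc/λ = (6.626e-34)(2.998e8)/(293e-9) = 6.780e-19 J.
Energy delivered: (49.9 mW)(614 s) = 30.64 J.
Photons incident: 30.64 / 6.780e-19 = 4.519e19, i.e. 4.519e19/6.022e23 = 7.504e-5 mol.
Fraction absorbed: 1 − 19.1/100 = 0.8090.
Photons absorbed: 0.8090 × 7.504e-5 = 6.071e-5 mol.
Φ = 2.400e-5 mol / 6.071e-5 mol photons = 0.40.

Φ = 0.40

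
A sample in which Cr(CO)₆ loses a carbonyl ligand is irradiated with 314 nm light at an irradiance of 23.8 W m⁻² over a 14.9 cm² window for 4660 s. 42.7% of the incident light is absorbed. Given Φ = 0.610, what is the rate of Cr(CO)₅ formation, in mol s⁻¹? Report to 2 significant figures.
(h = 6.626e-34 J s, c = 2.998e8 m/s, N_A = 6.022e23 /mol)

2.4e-8 mol s⁻¹

Photon energy at 314 nm: hc/λ = (6.626e-34)(2.998e8)/(314e-9) = 6.326e-19 J.
Energy delivered: (23.8 W m⁻²)(14.9e-4 m²)(4660 s) = 165.3 J.
Photons incident: 165.3 / 6.326e-19 = 2.613e20, i.e. 2.613e20/6.022e23 = 4.339e-4 mol.
Photons absorbed: 0.427 × 4.339e-4 = 1.853e-4 mol.
Product formed: 0.610 × 1.853e-4 = 1.130e-4 mol.
Rate: 1.130e-4 / 4660 s = 2.4e-8 mol s⁻¹.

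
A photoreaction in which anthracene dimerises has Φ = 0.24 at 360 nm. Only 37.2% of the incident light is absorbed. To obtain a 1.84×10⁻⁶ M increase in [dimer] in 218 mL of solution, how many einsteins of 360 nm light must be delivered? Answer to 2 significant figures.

4.5×10⁻⁶ einstein

Product: (1.84×10⁻⁶ M)(0.218 L) = 4.011×10⁻⁷ mol.
Photons that must be absorbed: 4.011×10⁻⁷ / 0.24 = 1.671×10⁻⁶ mol.
Incident photons needed: 1.671×10⁻⁶ / 0.372 = 4.492×10⁻⁶ mol.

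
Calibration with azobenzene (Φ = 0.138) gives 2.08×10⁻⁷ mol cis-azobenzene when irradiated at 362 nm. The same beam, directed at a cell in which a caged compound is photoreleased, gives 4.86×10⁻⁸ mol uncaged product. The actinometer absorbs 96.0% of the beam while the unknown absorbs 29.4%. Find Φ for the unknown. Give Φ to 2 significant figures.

Φ = 0.11

Photons absorbed by the actinometer: 2.08×10⁻⁷ / 0.138 = 1.507×10⁻⁶ mol.
Incident flux: 1.507×10⁻⁶ / 0.960 = 1.570×10⁻⁶ einstein.
Absorbed by unknown: 0.294 × 1.570×10⁻⁶ = 4.616×10⁻⁷ mol.
Φ(unknown) = 4.86×10⁻⁸ / 4.616×10⁻⁷ = 0.11.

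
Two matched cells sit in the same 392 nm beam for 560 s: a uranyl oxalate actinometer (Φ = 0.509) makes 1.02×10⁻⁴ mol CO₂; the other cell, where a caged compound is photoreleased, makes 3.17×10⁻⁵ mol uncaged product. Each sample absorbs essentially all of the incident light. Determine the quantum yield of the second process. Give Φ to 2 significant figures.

Photons absorbed by the actinometer: 1.02×10⁻⁴ / 0.509 = 2.004×10⁻⁴ mol.
Φ(unknown) = 3.17×10⁻⁵ / 2.004×10⁻⁴ = 0.16.

Φ = 0.16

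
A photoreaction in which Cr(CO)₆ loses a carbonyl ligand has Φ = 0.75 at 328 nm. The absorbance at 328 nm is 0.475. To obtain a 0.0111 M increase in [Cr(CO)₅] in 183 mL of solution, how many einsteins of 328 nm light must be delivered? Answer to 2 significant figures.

Product: (0.0111 M)(0.183 L) = 0.002031 mol.
Photons that must be absorbed: 0.002031 / 0.75 = 0.002708 mol.
Fraction absorbed: 1 − 10^(−0.475) = 0.6650.
Incident photons needed: 0.002708 / 0.6650 = 0.004072 mol.

0.0041 einstein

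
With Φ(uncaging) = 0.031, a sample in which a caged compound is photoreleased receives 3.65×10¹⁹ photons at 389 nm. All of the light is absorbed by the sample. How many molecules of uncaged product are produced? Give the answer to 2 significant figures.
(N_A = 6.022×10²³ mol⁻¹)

1.1×10¹⁸ molecules

Moles of photons: 3.65×10¹⁹ / 6.022×10²³ = 6.061×10⁻⁵ mol.
Product: Φ × n_abs = 0.031 × 6.061×10⁻⁵ = 1.879×10⁻⁶ mol.
As a count: 1.879×10⁻⁶ × 6.022×10²³ = 1.1×10¹⁸.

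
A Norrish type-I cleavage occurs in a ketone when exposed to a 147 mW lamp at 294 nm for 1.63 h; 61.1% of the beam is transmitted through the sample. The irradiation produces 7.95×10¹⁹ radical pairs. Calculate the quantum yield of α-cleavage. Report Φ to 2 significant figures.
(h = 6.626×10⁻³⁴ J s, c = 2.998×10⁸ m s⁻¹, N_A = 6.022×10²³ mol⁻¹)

Φ = 0.16

Product: 7.95×10¹⁹ / 6.022×10²³ = 1.320×10⁻⁴ mol.
Photon energy at 294 nm: hc/λ = (6.626×10⁻³⁴)(2.998×10⁸)/(294×10⁻⁹) = 6.757×10⁻¹⁹ J.
Energy delivered: (147 mW)(5868 s) = 862.6 J.
Photons incident: 862.6 / 6.757×10⁻¹⁹ = 1.277×10²¹, i.e. 1.277×10²¹/6.022×10²³ = 0.002121 mol.
Fraction absorbed: 1 − 61.1/100 = 0.3890.
Photons absorbed: 0.3890 × 0.002121 = 8.251×10⁻⁴ mol.
Φ = 1.320×10⁻⁴ mol / 8.251×10⁻⁴ mol photons = 0.16.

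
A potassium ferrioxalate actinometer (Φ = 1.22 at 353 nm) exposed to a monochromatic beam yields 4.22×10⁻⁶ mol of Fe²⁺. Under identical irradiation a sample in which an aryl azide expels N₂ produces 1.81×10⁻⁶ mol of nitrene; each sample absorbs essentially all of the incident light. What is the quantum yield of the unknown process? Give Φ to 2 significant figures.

Φ = 0.52

Photons absorbed by the actinometer: 4.22×10⁻⁶ / 1.22 = 3.459×10⁻⁶ mol.
Φ(unknown) = 1.81×10⁻⁶ / 3.459×10⁻⁶ = 0.52.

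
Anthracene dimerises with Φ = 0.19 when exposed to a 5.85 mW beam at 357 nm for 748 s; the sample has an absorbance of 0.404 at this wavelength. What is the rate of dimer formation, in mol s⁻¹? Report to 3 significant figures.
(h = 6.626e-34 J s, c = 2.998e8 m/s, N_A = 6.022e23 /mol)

2.01e-9 mol s⁻¹

Photon energy at 357 nm: hc/λ = (6.626e-34)(2.998e8)/(357e-9) = 5.564e-19 J.
Energy delivered: (5.85 mW)(748 s) = 4.376 J.
Photons incident: 4.376 / 5.564e-19 = 7.865e18, i.e. 7.865e18/6.022e23 = 1.306e-5 mol.
Fraction absorbed: 1 − 10^(−0.404) = 0.6055.
Photons absorbed: 0.6055 × 1.306e-5 = 7.908e-6 mol.
Product formed: 0.19 × 7.908e-6 = 1.503e-6 mol.
Rate: 1.503e-6 / 748 s = 2.01e-9 mol s⁻¹.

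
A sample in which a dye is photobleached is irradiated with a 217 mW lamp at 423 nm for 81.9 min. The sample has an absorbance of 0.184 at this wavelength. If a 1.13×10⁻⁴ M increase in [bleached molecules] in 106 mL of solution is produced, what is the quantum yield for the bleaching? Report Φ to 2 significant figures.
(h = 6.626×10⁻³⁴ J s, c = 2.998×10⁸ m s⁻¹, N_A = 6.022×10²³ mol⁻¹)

Product: (1.13×10⁻⁴ M)(0.106 L) = 1.198×10⁻⁵ mol.
Photon energy at 423 nm: hc/λ = (6.626×10⁻³⁴)(2.998×10⁸)/(423×10⁻⁹) = 4.696×10⁻¹⁹ J.
Energy delivered: (217 mW)(4914 s) = 1066 J.
Photons incident: 1066 / 4.696×10⁻¹⁹ = 2.270×10²¹, i.e. 2.270×10²¹/6.022×10²³ = 0.003770 mol.
Fraction absorbed: 1 − 10^(−0.184) = 0.3454.
Photons absorbed: 0.3454 × 0.003770 = 0.001302 mol.
Φ = 1.198×10⁻⁵ mol / 0.001302 mol photons = 0.0092.

Φ = 0.0092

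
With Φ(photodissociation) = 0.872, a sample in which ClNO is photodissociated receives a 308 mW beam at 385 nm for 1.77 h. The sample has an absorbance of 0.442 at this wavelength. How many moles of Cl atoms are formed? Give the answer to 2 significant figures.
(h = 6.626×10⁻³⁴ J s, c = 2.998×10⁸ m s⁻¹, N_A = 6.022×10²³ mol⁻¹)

Photon energy at 385 nm: hc/λ = (6.626×10⁻³⁴)(2.998×10⁸)/(385×10⁻⁹) = 5.160×10⁻¹⁹ J.
Energy delivered: (308 mW)(6372 s) = 1963 J.
Photons incident: 1963 / 5.160×10⁻¹⁹ = 3.804×10²¹, i.e. 3.804×10²¹/6.022×10²³ = 0.006317 mol.
Fraction absorbed: 1 − 10^(−0.442) = 0.6386.
Photons absorbed: 0.6386 × 0.006317 = 0.004034 mol.
Product: Φ × n_abs = 0.872 × 0.004034 = 0.003518 mol.

0.0035 mol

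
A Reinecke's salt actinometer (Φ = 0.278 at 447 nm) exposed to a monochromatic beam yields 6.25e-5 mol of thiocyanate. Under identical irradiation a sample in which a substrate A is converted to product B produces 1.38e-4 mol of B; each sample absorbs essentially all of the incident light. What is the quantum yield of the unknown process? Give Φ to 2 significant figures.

Φ = 0.61

Photons absorbed by the actinometer: 6.25e-5 / 0.278 = 2.248e-4 mol.
Φ(unknown) = 1.38e-4 / 2.248e-4 = 0.61.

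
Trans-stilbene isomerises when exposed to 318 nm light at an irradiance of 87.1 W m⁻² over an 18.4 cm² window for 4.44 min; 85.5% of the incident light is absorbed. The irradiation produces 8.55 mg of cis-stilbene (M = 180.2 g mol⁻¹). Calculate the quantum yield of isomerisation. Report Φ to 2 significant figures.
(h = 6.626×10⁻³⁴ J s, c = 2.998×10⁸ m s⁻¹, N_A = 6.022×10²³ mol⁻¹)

Φ = 0.49

Product: 8.55 mg / 180.2 g mol⁻¹ = 4.745×10⁻⁵ mol.
Photon energy at 318 nm: hc/λ = (6.626×10⁻³⁴)(2.998×10⁸)/(318×10⁻⁹) = 6.247×10⁻¹⁹ J.
Energy delivered: (87.1 W m⁻²)(18.4×10⁻⁴ m²)(266.4 s) = 42.69 J.
Photons incident: 42.69 / 6.247×10⁻¹⁹ = 6.834×10¹⁹, i.e. 6.834×10¹⁹/6.022×10²³ = 1.135×10⁻⁴ mol.
Photons absorbed: 0.855 × 1.135×10⁻⁴ = 9.704×10⁻⁵ mol.
Φ = 4.745×10⁻⁵ mol / 9.704×10⁻⁵ mol photons = 0.49.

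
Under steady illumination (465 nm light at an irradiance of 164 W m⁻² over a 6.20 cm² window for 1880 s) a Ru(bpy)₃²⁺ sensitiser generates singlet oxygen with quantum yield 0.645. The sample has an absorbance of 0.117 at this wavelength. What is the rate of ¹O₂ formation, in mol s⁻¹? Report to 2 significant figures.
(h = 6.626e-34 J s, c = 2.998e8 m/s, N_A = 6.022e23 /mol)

6.0e-8 mol s⁻¹

Photon energy at 465 nm: hc/λ = (6.626e-34)(2.998e8)/(465e-9) = 4.272e-19 J.
Energy delivered: (164 W m⁻²)(6.20e-4 m²)(1880 s) = 191.2 J.
Photons incident: 191.2 / 4.272e-19 = 4.476e20, i.e. 4.476e20/6.022e23 = 7.433e-4 mol.
Fraction absorbed: 1 − 10^(−0.117) = 0.2362.
Photons absorbed: 0.2362 × 7.433e-4 = 1.756e-4 mol.
Product formed: 0.645 × 1.756e-4 = 1.133e-4 mol.
Rate: 1.133e-4 / 1880 s = 6.0e-8 mol s⁻¹.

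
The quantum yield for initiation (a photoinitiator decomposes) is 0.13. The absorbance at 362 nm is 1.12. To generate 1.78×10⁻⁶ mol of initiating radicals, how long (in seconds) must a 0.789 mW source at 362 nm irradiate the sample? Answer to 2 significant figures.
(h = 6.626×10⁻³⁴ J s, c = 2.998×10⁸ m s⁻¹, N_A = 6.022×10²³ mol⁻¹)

t ≈ 6200 s

Photons that must be absorbed: 1.78×10⁻⁶ / 0.13 = 1.369×10⁻⁵ mol.
Fraction absorbed: 1 − 10^(−1.12) = 0.9241.
Incident photons needed: 1.369×10⁻⁵ / 0.9241 = 1.481×10⁻⁵ mol.
Photon energy: hc/λ = 5.487×10⁻¹⁹ J; per mole, 3.304×10⁵ J mol⁻¹.
Energy required: 1.481×10⁻⁵ × 3.304×10⁵ = 4.893 J.
Time: 4.893 J / 0.000789 W = 6200 s.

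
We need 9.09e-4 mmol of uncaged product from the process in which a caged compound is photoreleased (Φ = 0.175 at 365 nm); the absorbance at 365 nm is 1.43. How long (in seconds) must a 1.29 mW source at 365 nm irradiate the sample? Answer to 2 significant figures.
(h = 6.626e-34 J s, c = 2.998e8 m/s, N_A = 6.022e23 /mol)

t ≈ 1400 s

Product: 9.09e-4 mmol = 9.09e-7 mol.
Photons that must be absorbed: 9.09e-7 / 0.175 = 5.194e-6 mol.
Fraction absorbed: 1 − 10^(−1.43) = 0.9628.
Incident photons needed: 5.194e-6 / 0.9628 = 5.395e-6 mol.
Photon energy: hc/λ = 5.442e-19 J; per mole, 3.277e5 J mol⁻¹.
Energy required: 5.395e-6 × 3.277e5 = 1.768 J.
Time: 1.768 J / 0.00129 W = 1400 s.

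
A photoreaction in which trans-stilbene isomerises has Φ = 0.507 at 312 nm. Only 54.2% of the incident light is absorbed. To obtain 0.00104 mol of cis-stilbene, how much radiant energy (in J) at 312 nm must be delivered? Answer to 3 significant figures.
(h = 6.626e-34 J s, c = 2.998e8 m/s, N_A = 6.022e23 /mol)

Photons that must be absorbed: 0.00104 / 0.507 = 0.002051 mol.
Incident photons needed: 0.002051 / 0.542 = 0.003784 mol.
Photon energy: hc/λ = 6.367e-19 J; per mole, 3.834e5 J mol⁻¹.
Energy required: 0.003784 × 3.834e5 = 1450 J.

1450 J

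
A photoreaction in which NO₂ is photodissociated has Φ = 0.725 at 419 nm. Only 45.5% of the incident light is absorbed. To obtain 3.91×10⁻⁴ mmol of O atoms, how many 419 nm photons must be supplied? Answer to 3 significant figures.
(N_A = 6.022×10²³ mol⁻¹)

7.14×10¹⁷ photons

Product: 3.91×10⁻⁴ mmol = 3.91×10⁻⁷ mol.
Photons that must be absorbed: 3.91×10⁻⁷ / 0.725 = 5.393×10⁻⁷ mol.
Incident photons needed: 5.393×10⁻⁷ / 0.455 = 1.185×10⁻⁶ mol.
Photon count: 1.185×10⁻⁶ × 6.022×10²³ = 7.14×10¹⁷.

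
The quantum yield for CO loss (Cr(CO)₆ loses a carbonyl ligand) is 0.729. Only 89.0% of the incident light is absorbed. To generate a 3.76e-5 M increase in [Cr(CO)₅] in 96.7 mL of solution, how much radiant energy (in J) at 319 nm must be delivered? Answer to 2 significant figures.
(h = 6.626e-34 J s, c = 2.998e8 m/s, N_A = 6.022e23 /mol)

2.1 J

Product: (3.76e-5 M)(0.0967 L) = 3.636e-6 mol.
Photons that must be absorbed: 3.636e-6 / 0.729 = 4.988e-6 mol.
Incident photons needed: 4.988e-6 / 0.890 = 5.604e-6 mol.
Photon energy: hc/λ = 6.227e-19 J; per mole, 3.750e5 J mol⁻¹.
Energy required: 5.604e-6 × 3.750e5 = 2.1 J.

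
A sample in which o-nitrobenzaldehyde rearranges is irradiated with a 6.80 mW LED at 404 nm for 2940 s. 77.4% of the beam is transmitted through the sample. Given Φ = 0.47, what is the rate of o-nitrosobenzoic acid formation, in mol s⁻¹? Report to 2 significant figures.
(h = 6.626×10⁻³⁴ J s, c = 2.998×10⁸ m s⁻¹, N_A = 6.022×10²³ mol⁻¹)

2.4×10⁻⁹ mol s⁻¹

Photon energy at 404 nm: hc/λ = (6.626×10⁻³⁴)(2.998×10⁸)/(404×10⁻⁹) = 4.917×10⁻¹⁹ J.
Energy delivered: (6.80 mW)(2940 s) = 19.99 J.
Photons incident: 19.99 / 4.917×10⁻¹⁹ = 4.065×10¹⁹, i.e. 4.065×10¹⁹/6.022×10²³ = 6.750×10⁻⁵ mol.
Fraction absorbed: 1 − 77.4/100 = 0.2260.
Photons absorbed: 0.2260 × 6.750×10⁻⁵ = 1.526×10⁻⁵ mol.
Product formed: 0.47 × 1.526×10⁻⁵ = 7.172×10⁻⁶ mol.
Rate: 7.172×10⁻⁶ / 2940 s = 2.4×10⁻⁹ mol s⁻¹.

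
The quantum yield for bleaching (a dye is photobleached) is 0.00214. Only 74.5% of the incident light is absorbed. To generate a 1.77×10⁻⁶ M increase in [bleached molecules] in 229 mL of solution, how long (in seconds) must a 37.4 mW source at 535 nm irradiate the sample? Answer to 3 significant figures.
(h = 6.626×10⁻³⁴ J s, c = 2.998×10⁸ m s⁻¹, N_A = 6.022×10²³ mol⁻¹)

t ≈ 1520 s

Product: (1.77×10⁻⁶ M)(0.229 L) = 4.053×10⁻⁷ mol.
Photons that must be absorbed: 4.053×10⁻⁷ / 0.00214 = 1.894×10⁻⁴ mol.
Incident photons needed: 1.894×10⁻⁴ / 0.745 = 2.542×10⁻⁴ mol.
Photon energy: hc/λ = 3.713×10⁻¹⁹ J; per mole, 2.236×10⁵ J mol⁻¹.
Energy required: 2.542×10⁻⁴ × 2.236×10⁵ = 56.84 J.
Time: 56.84 J / 0.0374 W = 1520 s.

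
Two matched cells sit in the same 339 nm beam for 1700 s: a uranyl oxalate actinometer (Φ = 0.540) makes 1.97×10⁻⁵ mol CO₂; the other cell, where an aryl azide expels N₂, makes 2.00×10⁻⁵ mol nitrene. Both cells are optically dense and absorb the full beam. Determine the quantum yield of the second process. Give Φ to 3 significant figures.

Φ = 0.548

Photons absorbed by the actinometer: 1.97×10⁻⁵ / 0.540 = 3.648×10⁻⁵ mol.
Φ(unknown) = 2.00×10⁻⁵ / 3.648×10⁻⁵ = 0.548.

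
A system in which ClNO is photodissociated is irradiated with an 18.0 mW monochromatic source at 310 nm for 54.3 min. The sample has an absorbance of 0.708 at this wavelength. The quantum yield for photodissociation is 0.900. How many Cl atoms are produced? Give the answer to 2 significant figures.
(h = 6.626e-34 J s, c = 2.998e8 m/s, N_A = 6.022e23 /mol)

Photon energy at 310 nm: hc/λ = (6.626e-34)(2.998e8)/(310e-9) = 6.408e-19 J.
Energy delivered: (18.0 mW)(3258 s) = 58.64 J.
Photons incident: 58.64 / 6.408e-19 = 9.151e19, i.e. 9.151e19/6.022e23 = 1.520e-4 mol.
Fraction absorbed: 1 − 10^(−0.708) = 0.8041.
Photons absorbed: 0.8041 × 1.520e-4 = 1.222e-4 mol.
Product: Φ × n_abs = 0.900 × 1.222e-4 = 1.100e-4 mol.
As a count: 1.100e-4 × 6.022e23 = 6.6e19.

6.6e19 atoms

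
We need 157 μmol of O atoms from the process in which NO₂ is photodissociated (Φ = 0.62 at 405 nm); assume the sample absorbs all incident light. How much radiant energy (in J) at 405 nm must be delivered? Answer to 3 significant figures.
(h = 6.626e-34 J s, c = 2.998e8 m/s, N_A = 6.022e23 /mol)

74.8 J

Product: 157 μmol = 1.57e-4 mol.
Photons that must be absorbed: 1.57e-4 / 0.62 = 2.532e-4 mol.
Photon energy: hc/λ = 4.905e-19 J; per mole, 2.954e5 J mol⁻¹.
Energy required: 2.532e-4 × 2.954e5 = 74.8 J.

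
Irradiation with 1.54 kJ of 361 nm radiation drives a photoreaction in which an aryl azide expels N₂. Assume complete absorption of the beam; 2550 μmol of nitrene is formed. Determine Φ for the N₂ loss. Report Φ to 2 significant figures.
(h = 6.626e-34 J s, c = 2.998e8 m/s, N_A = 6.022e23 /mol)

Φ = 0.55

Product: 2550 μmol = 0.00255 mol.
Photon energy at 361 nm: hc/λ = (6.626e-34)(2.998e8)/(361e-9) = 5.503e-19 J.
Incident energy: 1.54 kJ = 1540 J.
Photons incident: 1540 / 5.503e-19 = 2.798e21, i.e. 2.798e21/6.022e23 = 0.004646 mol.
Φ = 0.00255 mol / 0.004646 mol photons = 0.55.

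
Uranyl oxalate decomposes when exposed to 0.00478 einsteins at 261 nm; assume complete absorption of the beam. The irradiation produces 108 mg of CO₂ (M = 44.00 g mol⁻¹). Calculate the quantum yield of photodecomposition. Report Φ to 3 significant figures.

Φ = 0.514

Product: 108 mg / 44.00 g mol⁻¹ = 0.002455 mol.
Φ = 0.002455 mol / 0.00478 mol photons = 0.514.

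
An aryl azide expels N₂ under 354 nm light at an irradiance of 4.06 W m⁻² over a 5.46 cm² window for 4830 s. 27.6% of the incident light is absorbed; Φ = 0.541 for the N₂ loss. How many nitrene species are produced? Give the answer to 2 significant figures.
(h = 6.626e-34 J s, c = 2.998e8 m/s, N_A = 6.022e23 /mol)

Photon energy at 354 nm: hc/λ = (6.626e-34)(2.998e8)/(354e-9) = 5.612e-19 J.
Energy delivered: (4.06 W m⁻²)(5.46e-4 m²)(4830 s) = 10.71 J.
Photons incident: 10.71 / 5.612e-19 = 1.908e19, i.e. 1.908e19/6.022e23 = 3.168e-5 mol.
Photons absorbed: 0.276 × 3.168e-5 = 8.744e-6 mol.
Product: Φ × n_abs = 0.541 × 8.744e-6 = 4.731e-6 mol.
As a count: 4.731e-6 × 6.022e23 = 2.8e18.

2.8e18 species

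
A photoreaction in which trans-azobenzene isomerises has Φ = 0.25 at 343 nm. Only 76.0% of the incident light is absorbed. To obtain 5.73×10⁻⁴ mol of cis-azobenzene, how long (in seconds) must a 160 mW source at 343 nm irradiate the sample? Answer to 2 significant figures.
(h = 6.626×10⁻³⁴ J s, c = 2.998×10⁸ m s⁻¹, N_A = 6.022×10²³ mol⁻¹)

t ≈ 6600 s

Photons that must be absorbed: 5.73×10⁻⁴ / 0.25 = 0.002292 mol.
Incident photons needed: 0.002292 / 0.760 = 0.003016 mol.
Photon energy: hc/λ = 5.791×10⁻¹⁹ J; per mole, 3.487×10⁵ J mol⁻¹.
Energy required: 0.003016 × 3.487×10⁵ = 1052 J.
Time: 1052 J / 0.16 W = 6600 s.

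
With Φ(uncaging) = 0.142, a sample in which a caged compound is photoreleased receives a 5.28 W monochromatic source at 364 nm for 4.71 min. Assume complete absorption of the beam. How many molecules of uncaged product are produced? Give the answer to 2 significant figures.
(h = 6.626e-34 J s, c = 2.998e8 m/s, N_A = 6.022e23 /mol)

3.9e20 molecules

Photon energy at 364 nm: hc/λ = (6.626e-34)(2.998e8)/(364e-9) = 5.457e-19 J.
Energy delivered: (5.28 W)(282.6 s) = 1492 J.
Photons incident: 1492 / 5.457e-19 = 2.734e21, i.e. 2.734e21/6.022e23 = 0.004540 mol.
Product: Φ × n_abs = 0.142 × 0.004540 = 6.447e-4 mol.
As a count: 6.447e-4 × 6.022e23 = 3.9e20.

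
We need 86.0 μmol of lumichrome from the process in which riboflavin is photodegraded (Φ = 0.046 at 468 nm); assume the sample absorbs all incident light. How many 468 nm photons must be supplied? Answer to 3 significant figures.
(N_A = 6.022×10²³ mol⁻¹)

Product: 86.0 μmol = 8.60×10⁻⁵ mol.
Photons that must be absorbed: 8.60×10⁻⁵ / 0.046 = 0.001870 mol.
Photon count: 0.001870 × 6.022×10²³ = 1.13×10²¹.

1.13×10²¹ photons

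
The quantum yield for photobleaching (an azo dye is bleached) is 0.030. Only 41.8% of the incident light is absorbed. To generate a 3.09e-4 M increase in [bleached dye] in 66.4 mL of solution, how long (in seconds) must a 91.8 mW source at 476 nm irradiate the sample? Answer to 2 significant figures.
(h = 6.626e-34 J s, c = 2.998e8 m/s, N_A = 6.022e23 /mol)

t ≈ 4500 s

Product: (3.09e-4 M)(0.0664 L) = 2.052e-5 mol.
Photons that must be absorbed: 2.052e-5 / 0.030 = 6.840e-4 mol.
Incident photons needed: 6.840e-4 / 0.418 = 0.001636 mol.
Photon energy: hc/λ = 4.173e-19 J; per mole, 2.513e5 J mol⁻¹.
Energy required: 0.001636 × 2.513e5 = 411.1 J.
Time: 411.1 J / 0.0918 W = 4500 s.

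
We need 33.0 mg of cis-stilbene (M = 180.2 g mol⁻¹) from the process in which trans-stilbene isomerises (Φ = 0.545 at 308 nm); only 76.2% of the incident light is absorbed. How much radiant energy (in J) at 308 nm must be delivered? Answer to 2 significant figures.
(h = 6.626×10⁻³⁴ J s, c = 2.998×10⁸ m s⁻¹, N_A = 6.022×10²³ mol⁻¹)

170 J

Product: 33.0 mg / 180.2 g mol⁻¹ = 1.831×10⁻⁴ mol.
Photons that must be absorbed: 1.831×10⁻⁴ / 0.545 = 3.360×10⁻⁴ mol.
Incident photons needed: 3.360×10⁻⁴ / 0.762 = 4.409×10⁻⁴ mol.
Photon energy: hc/λ = 6.450×10⁻¹⁹ J; per mole, 3.884×10⁵ J mol⁻¹.
Energy required: 4.409×10⁻⁴ × 3.884×10⁵ = 170 J.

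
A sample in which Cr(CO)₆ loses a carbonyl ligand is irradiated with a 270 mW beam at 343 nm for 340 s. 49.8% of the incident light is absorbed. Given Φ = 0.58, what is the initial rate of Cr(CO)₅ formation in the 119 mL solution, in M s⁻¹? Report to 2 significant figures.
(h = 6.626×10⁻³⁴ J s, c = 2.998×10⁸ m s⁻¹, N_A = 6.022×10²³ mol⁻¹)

1.9×10⁻⁶ M s⁻¹

Photon energy at 343 nm: hc/λ = (6.626×10⁻³⁴)(2.998×10⁸)/(343×10⁻⁹) = 5.791×10⁻¹⁹ J.
Energy delivered: (270 mW)(340 s) = 91.80 J.
Photons incident: 91.80 / 5.791×10⁻¹⁹ = 1.585×10²⁰, i.e. 1.585×10²⁰/6.022×10²³ = 2.632×10⁻⁴ mol.
Photons absorbed: 0.498 × 2.632×10⁻⁴ = 1.311×10⁻⁴ mol.
Product formed: 0.58 × 1.311×10⁻⁴ = 7.604×10⁻⁵ mol.
Rate: 7.604×10⁻⁵ mol / (340 s × 0.119 L) = 1.9×10⁻⁶ M s⁻¹.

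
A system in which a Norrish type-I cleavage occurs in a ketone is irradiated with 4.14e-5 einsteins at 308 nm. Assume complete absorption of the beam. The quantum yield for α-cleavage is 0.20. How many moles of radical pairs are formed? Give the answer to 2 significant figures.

Product: Φ × n_abs = 0.20 × 4.14e-5 = 8.280e-6 mol.

8.3e-6 mol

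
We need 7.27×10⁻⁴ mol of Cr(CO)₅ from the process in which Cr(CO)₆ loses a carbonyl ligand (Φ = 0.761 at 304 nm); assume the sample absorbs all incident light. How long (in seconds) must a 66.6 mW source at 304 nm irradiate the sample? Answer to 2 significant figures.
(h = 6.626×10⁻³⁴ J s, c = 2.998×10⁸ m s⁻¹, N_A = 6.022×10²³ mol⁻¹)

Photons that must be absorbed: 7.27×10⁻⁴ / 0.761 = 9.553×10⁻⁴ mol.
Photon energy: hc/λ = 6.534×10⁻¹⁹ J; per mole, 3.935×10⁵ J mol⁻¹.
Energy required: 9.553×10⁻⁴ × 3.935×10⁵ = 375.9 J.
Time: 375.9 J / 0.0666 W = 5600 s.

t ≈ 5600 s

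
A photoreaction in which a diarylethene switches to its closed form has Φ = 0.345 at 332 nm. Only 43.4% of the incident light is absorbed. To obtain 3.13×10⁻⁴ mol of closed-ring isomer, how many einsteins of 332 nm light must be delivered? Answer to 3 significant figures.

Photons that must be absorbed: 3.13×10⁻⁴ / 0.345 = 9.072×10⁻⁴ mol.
Incident photons needed: 9.072×10⁻⁴ / 0.434 = 0.002090 mol.

0.00209 einstein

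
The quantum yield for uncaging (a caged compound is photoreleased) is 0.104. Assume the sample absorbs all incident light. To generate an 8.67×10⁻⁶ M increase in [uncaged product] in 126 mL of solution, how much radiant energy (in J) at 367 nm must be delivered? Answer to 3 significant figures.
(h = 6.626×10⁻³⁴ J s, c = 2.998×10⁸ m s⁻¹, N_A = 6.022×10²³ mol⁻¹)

Product: (8.67×10⁻⁶ M)(0.126 L) = 1.092×10⁻⁶ mol.
Photons that must be absorbed: 1.092×10⁻⁶ / 0.104 = 1.050×10⁻⁵ mol.
Photon energy: hc/λ = 5.413×10⁻¹⁹ J; per mole, 3.260×10⁵ J mol⁻¹.
Energy required: 1.050×10⁻⁵ × 3.260×10⁵ = 3.42 J.

3.42 J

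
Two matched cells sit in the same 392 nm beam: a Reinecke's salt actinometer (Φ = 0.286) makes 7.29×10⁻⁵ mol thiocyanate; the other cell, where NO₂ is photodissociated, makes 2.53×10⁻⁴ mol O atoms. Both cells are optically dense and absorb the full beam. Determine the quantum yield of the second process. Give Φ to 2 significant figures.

Photons absorbed by the actinometer: 7.29×10⁻⁵ / 0.286 = 2.549×10⁻⁴ mol.
Φ(unknown) = 2.53×10⁻⁴ / 2.549×10⁻⁴ = 0.99.

Φ = 0.99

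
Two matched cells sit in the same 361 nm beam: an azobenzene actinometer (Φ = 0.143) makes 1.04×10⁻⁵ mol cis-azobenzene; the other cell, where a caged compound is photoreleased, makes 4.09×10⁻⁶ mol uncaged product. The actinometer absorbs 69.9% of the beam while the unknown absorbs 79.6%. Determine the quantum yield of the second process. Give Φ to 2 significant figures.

Photons absorbed by the actinometer: 1.04×10⁻⁵ / 0.143 = 7.273×10⁻⁵ mol.
Incident flux: 7.273×10⁻⁵ / 0.699 = 1.040×10⁻⁴ einstein.
Absorbed by unknown: 0.796 × 1.040×10⁻⁴ = 8.278×10⁻⁵ mol.
Φ(unknown) = 4.09×10⁻⁶ / 8.278×10⁻⁵ = 0.049.

Φ = 0.049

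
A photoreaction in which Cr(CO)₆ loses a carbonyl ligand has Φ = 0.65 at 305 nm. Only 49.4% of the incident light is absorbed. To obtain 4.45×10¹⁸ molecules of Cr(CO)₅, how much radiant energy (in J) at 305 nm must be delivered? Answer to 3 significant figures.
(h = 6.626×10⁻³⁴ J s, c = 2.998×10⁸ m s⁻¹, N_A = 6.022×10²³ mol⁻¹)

Product: 4.45×10¹⁸ / 6.022×10²³ = 7.390×10⁻⁶ mol.
Photons that must be absorbed: 7.390×10⁻⁶ / 0.65 = 1.137×10⁻⁵ mol.
Incident photons needed: 1.137×10⁻⁵ / 0.494 = 2.302×10⁻⁵ mol.
Photon energy: hc/λ = 6.513×10⁻¹⁹ J; per mole, 3.922×10⁵ J mol⁻¹.
Energy required: 2.302×10⁻⁵ × 3.922×10⁵ = 9.03 J.

9.03 J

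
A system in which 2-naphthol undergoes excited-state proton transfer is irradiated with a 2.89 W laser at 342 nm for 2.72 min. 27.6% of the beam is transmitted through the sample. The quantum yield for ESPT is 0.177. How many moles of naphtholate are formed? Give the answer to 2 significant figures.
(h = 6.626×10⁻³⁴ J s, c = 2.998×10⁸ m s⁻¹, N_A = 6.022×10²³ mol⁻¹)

1.7×10⁻⁴ mol

Photon energy at 342 nm: hc/λ = (6.626×10⁻³⁴)(2.998×10⁸)/(342×10⁻⁹) = 5.808×10⁻¹⁹ J.
Energy delivered: (2.89 W)(163.2 s) = 471.6 J.
Photons incident: 471.6 / 5.808×10⁻¹⁹ = 8.120×10²⁰, i.e. 8.120×10²⁰/6.022×10²³ = 0.001348 mol.
Fraction absorbed: 1 − 27.6/100 = 0.7240.
Photons absorbed: 0.7240 × 0.001348 = 9.760×10⁻⁴ mol.
Product: Φ × n_abs = 0.177 × 9.760×10⁻⁴ = 1.728×10⁻⁴ mol.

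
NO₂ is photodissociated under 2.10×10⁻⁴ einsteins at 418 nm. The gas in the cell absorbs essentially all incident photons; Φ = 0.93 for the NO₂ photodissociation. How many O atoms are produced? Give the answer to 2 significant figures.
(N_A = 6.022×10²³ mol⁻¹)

1.2×10²⁰ atoms

Product: Φ × n_abs = 0.93 × 2.10×10⁻⁴ = 1.953×10⁻⁴ mol.
As a count: 1.953×10⁻⁴ × 6.022×10²³ = 1.2×10²⁰.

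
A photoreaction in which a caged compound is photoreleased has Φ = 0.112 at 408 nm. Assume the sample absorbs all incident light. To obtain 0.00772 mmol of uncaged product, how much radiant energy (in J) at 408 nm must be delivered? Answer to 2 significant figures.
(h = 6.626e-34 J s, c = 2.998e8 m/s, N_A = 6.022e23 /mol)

Product: 0.00772 mmol = 7.72e-6 mol.
Photons that must be absorbed: 7.72e-6 / 0.112 = 6.893e-5 mol.
Photon energy: hc/λ = 4.869e-19 J; per mole, 2.932e5 J mol⁻¹.
Energy required: 6.893e-5 × 2.932e5 = 20 J.

20 J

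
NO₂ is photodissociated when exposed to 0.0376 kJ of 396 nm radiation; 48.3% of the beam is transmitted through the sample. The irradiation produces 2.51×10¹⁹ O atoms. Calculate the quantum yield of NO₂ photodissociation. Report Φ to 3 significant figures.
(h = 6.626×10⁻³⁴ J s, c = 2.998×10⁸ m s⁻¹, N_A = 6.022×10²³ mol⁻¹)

Product: 2.51×10¹⁹ / 6.022×10²³ = 4.168×10⁻⁵ mol.
Photon energy at 396 nm: hc/λ = (6.626×10⁻³⁴)(2.998×10⁸)/(396×10⁻⁹) = 5.016×10⁻¹⁹ J.
Incident energy: 0.0376 kJ = 37.6 J.
Photons incident: 37.6 / 5.016×10⁻¹⁹ = 7.496×10¹⁹, i.e. 7.496×10¹⁹/6.022×10²³ = 1.245×10⁻⁴ mol.
Fraction absorbed: 1 − 48.3/100 = 0.5170.
Photons absorbed: 0.5170 × 1.245×10⁻⁴ = 6.437×10⁻⁵ mol.
Φ = 4.168×10⁻⁵ mol / 6.437×10⁻⁵ mol photons = 0.648.

Φ = 0.648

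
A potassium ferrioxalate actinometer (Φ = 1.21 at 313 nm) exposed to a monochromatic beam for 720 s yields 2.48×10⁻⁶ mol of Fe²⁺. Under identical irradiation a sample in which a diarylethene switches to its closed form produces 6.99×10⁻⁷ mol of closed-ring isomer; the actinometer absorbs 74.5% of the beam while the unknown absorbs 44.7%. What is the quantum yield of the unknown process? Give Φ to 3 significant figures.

Φ = 0.568

Photons absorbed by the actinometer: 2.48×10⁻⁶ / 1.21 = 2.050×10⁻⁶ mol.
Incident flux: 2.050×10⁻⁶ / 0.745 = 2.752×10⁻⁶ einstein.
Absorbed by unknown: 0.447 × 2.752×10⁻⁶ = 1.230×10⁻⁶ mol.
Φ(unknown) = 6.99×10⁻⁷ / 1.230×10⁻⁶ = 0.568.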